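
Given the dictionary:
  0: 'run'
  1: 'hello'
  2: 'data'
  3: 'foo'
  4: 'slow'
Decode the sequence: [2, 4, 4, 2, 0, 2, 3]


Look up each index in the dictionary:
  2 -> 'data'
  4 -> 'slow'
  4 -> 'slow'
  2 -> 'data'
  0 -> 'run'
  2 -> 'data'
  3 -> 'foo'

Decoded: "data slow slow data run data foo"


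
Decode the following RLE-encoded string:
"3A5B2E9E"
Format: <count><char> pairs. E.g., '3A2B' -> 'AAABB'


Expanding each <count><char> pair:
  3A -> 'AAA'
  5B -> 'BBBBB'
  2E -> 'EE'
  9E -> 'EEEEEEEEE'

Decoded = AAABBBBBEEEEEEEEEEE


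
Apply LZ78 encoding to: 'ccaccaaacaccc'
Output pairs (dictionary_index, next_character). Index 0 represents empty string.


LZ78 encoding steps:
Dictionary: {0: ''}
Step 1: w='' (idx 0), next='c' -> output (0, 'c'), add 'c' as idx 1
Step 2: w='c' (idx 1), next='a' -> output (1, 'a'), add 'ca' as idx 2
Step 3: w='c' (idx 1), next='c' -> output (1, 'c'), add 'cc' as idx 3
Step 4: w='' (idx 0), next='a' -> output (0, 'a'), add 'a' as idx 4
Step 5: w='a' (idx 4), next='a' -> output (4, 'a'), add 'aa' as idx 5
Step 6: w='ca' (idx 2), next='c' -> output (2, 'c'), add 'cac' as idx 6
Step 7: w='cc' (idx 3), end of input -> output (3, '')


Encoded: [(0, 'c'), (1, 'a'), (1, 'c'), (0, 'a'), (4, 'a'), (2, 'c'), (3, '')]


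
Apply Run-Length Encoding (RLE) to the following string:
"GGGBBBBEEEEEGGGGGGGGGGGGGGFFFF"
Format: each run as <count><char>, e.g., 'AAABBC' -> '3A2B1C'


Scanning runs left to right:
  i=0: run of 'G' x 3 -> '3G'
  i=3: run of 'B' x 4 -> '4B'
  i=7: run of 'E' x 5 -> '5E'
  i=12: run of 'G' x 14 -> '14G'
  i=26: run of 'F' x 4 -> '4F'

RLE = 3G4B5E14G4F


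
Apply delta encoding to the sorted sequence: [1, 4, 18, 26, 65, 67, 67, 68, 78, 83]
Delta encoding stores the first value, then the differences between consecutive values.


First value: 1
Deltas:
  4 - 1 = 3
  18 - 4 = 14
  26 - 18 = 8
  65 - 26 = 39
  67 - 65 = 2
  67 - 67 = 0
  68 - 67 = 1
  78 - 68 = 10
  83 - 78 = 5


Delta encoded: [1, 3, 14, 8, 39, 2, 0, 1, 10, 5]


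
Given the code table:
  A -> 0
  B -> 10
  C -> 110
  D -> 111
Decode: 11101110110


Decoding:
111 -> D
0 -> A
111 -> D
0 -> A
110 -> C


Result: DADAC


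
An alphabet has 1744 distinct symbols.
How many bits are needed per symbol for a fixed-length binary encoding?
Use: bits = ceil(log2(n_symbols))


log2(1744) = 10.7682
Bracket: 2^10 = 1024 < 1744 <= 2^11 = 2048
So ceil(log2(1744)) = 11

bits = ceil(log2(1744)) = ceil(10.7682) = 11 bits


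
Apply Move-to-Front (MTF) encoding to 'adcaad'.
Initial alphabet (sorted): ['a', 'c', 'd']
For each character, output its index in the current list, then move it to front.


MTF encoding:
'a': index 0 in ['a', 'c', 'd'] -> ['a', 'c', 'd']
'd': index 2 in ['a', 'c', 'd'] -> ['d', 'a', 'c']
'c': index 2 in ['d', 'a', 'c'] -> ['c', 'd', 'a']
'a': index 2 in ['c', 'd', 'a'] -> ['a', 'c', 'd']
'a': index 0 in ['a', 'c', 'd'] -> ['a', 'c', 'd']
'd': index 2 in ['a', 'c', 'd'] -> ['d', 'a', 'c']


Output: [0, 2, 2, 2, 0, 2]


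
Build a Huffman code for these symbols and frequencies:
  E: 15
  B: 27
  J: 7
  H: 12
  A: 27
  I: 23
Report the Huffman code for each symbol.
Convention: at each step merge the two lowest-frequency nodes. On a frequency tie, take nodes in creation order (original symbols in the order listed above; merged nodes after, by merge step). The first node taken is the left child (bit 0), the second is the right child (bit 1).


Huffman tree construction:
Step 1: Merge J(7) + H(12) = 19
Step 2: Merge E(15) + (J+H)(19) = 34
Step 3: Merge I(23) + B(27) = 50
Step 4: Merge A(27) + (E+(J+H))(34) = 61
Step 5: Merge (I+B)(50) + (A+(E+(J+H)))(61) = 111
Read each symbol's code off the tree from the root (left child = 0, right child = 1).

Codes:
  E: 110 (length 3)
  B: 01 (length 2)
  J: 1110 (length 4)
  H: 1111 (length 4)
  A: 10 (length 2)
  I: 00 (length 2)
Average code length: 275/111 = 2.4775 bits/symbol


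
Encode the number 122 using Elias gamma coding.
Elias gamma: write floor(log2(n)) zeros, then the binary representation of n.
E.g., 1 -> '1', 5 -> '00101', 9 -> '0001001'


num_bits = floor(log2(122)) + 1 = 7
leading_zeros = num_bits - 1 = 6
binary(122) = 1111010

Elias gamma(122) = '000000' + '1111010' = 0000001111010 (13 bits)


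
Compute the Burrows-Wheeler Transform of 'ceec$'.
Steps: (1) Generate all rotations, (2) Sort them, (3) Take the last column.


Rotations (sorted):
  0: $ceec -> last char: c
  1: c$cee -> last char: e
  2: ceec$ -> last char: $
  3: ec$ce -> last char: e
  4: eec$c -> last char: c


BWT = ce$ec


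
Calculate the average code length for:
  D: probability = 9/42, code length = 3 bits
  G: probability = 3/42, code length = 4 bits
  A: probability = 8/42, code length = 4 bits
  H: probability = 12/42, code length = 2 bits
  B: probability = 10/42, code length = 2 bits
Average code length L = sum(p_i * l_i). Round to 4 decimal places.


Weighted contributions p_i * l_i:
  D: (9/42) * 3 = 27/42
  G: (3/42) * 4 = 12/42
  A: (8/42) * 4 = 32/42
  H: (12/42) * 2 = 24/42
  B: (10/42) * 2 = 20/42
Sum = (27 + 12 + 32 + 24 + 20)/42 = 115/42

L = 115/42 = 2.7381 bits/symbol


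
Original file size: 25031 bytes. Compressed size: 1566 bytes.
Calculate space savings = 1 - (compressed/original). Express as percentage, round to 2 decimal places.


ratio = compressed/original = 1566/25031 = 0.062562
savings = 1 - ratio = 1 - 0.062562 = 0.937438
as a percentage: 0.937438 * 100 = 93.74%

Space savings = 1 - 1566/25031 = 93.74%


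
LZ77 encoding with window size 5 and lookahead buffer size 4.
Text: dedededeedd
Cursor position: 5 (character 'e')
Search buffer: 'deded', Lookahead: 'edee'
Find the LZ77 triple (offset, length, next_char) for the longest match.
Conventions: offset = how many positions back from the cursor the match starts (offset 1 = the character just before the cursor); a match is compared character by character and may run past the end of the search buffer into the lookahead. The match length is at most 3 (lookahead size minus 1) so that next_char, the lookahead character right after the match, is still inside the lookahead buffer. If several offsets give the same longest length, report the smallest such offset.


Try each offset into the search buffer:
  offset=1 (pos 4, char 'd'): match length 0
  offset=2 (pos 3, char 'e'): match length 3
  offset=3 (pos 2, char 'd'): match length 0
  offset=4 (pos 1, char 'e'): match length 3
  offset=5 (pos 0, char 'd'): match length 0
Longest match has length 3, found at offsets 2, 4; take the smallest, offset 2.
next_char = character at position 5 + 3 = 8 -> 'e'

Best match: offset=2, length=3 (matching 'ede' starting at position 3)
LZ77 triple: (2, 3, 'e')


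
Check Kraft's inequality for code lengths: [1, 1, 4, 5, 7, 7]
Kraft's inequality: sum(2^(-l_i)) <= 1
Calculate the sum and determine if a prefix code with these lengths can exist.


Sum = 2^(-1) + 2^(-1) + 2^(-4) + 2^(-5) + 2^(-7) + 2^(-7)
    = 0.5 + 0.5 + 0.0625 + 0.03125 + 0.0078125 + 0.0078125
    = 142/128 = 1.109375
Since 1.109375 > 1, Kraft's inequality is NOT satisfied.
A prefix code with these lengths CANNOT exist.

Kraft sum = 1.109375. Not satisfied.


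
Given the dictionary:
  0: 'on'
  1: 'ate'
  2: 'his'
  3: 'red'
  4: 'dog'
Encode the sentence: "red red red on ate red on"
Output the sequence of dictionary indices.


Look up each word in the dictionary:
  'red' -> 3
  'red' -> 3
  'red' -> 3
  'on' -> 0
  'ate' -> 1
  'red' -> 3
  'on' -> 0

Encoded: [3, 3, 3, 0, 1, 3, 0]


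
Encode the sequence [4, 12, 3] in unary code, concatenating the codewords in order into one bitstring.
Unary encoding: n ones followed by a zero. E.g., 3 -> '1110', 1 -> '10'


Encode each number as n ones followed by a terminating 0:
  4 -> 11110 (5 bits)
  12 -> 1111111111110 (13 bits)
  3 -> 1110 (4 bits)
Total length = 5 + 13 + 4 = 22 bits.

Unary([4, 12, 3]) = 1111011111111111101110 (22 bits)


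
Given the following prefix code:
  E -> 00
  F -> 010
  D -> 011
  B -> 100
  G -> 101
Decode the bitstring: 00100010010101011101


Decoding step by step:
Bits 00 -> E
Bits 100 -> B
Bits 010 -> F
Bits 010 -> F
Bits 101 -> G
Bits 011 -> D
Bits 101 -> G


Decoded message: EBFFGDG


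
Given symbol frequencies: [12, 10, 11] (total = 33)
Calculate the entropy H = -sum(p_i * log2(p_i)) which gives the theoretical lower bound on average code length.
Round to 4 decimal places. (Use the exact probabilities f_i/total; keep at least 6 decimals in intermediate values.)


Per-symbol terms -p_i * log2(p_i) with p_i = f_i/33:
  p = 12/33 = 0.363636: log2(p) = -1.459432, -p*log2(p) = 0.530702
  p = 10/33 = 0.303030: log2(p) = -1.722466, -p*log2(p) = 0.521959
  p = 11/33 = 0.333333: log2(p) = -1.584963, -p*log2(p) = 0.528321
H = 0.530702 + 0.521959 + 0.528321 = 1.580982

H = 1.581 bits/symbol


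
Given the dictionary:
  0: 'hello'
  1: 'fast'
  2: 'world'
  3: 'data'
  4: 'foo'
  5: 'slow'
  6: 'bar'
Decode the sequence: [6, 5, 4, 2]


Look up each index in the dictionary:
  6 -> 'bar'
  5 -> 'slow'
  4 -> 'foo'
  2 -> 'world'

Decoded: "bar slow foo world"


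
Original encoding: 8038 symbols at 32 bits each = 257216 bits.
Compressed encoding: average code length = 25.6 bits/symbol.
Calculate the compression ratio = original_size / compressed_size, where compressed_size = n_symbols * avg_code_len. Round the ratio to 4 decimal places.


original_size = n_symbols * orig_bits = 8038 * 32 = 257216 bits
compressed_size = n_symbols * avg_code_len = 8038 * 25.6 = 205772.8 bits
ratio = original_size / compressed_size = 257216 / 205772.8 = 1.25

Compression ratio = 1.25


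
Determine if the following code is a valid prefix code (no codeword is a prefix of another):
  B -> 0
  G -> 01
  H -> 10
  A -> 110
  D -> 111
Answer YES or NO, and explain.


Checking each pair (does one codeword prefix another?):
  B='0' vs G='01': prefix -- VIOLATION

NO -- this is NOT a valid prefix code. B (0) is a prefix of G (01).


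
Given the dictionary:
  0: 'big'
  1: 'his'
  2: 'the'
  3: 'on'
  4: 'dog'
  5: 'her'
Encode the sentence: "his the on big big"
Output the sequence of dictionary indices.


Look up each word in the dictionary:
  'his' -> 1
  'the' -> 2
  'on' -> 3
  'big' -> 0
  'big' -> 0

Encoded: [1, 2, 3, 0, 0]


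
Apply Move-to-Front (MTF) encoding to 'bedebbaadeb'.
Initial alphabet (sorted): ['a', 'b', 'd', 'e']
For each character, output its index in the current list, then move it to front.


MTF encoding:
'b': index 1 in ['a', 'b', 'd', 'e'] -> ['b', 'a', 'd', 'e']
'e': index 3 in ['b', 'a', 'd', 'e'] -> ['e', 'b', 'a', 'd']
'd': index 3 in ['e', 'b', 'a', 'd'] -> ['d', 'e', 'b', 'a']
'e': index 1 in ['d', 'e', 'b', 'a'] -> ['e', 'd', 'b', 'a']
'b': index 2 in ['e', 'd', 'b', 'a'] -> ['b', 'e', 'd', 'a']
'b': index 0 in ['b', 'e', 'd', 'a'] -> ['b', 'e', 'd', 'a']
'a': index 3 in ['b', 'e', 'd', 'a'] -> ['a', 'b', 'e', 'd']
'a': index 0 in ['a', 'b', 'e', 'd'] -> ['a', 'b', 'e', 'd']
'd': index 3 in ['a', 'b', 'e', 'd'] -> ['d', 'a', 'b', 'e']
'e': index 3 in ['d', 'a', 'b', 'e'] -> ['e', 'd', 'a', 'b']
'b': index 3 in ['e', 'd', 'a', 'b'] -> ['b', 'e', 'd', 'a']


Output: [1, 3, 3, 1, 2, 0, 3, 0, 3, 3, 3]


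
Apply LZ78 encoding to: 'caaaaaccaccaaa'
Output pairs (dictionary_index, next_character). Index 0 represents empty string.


LZ78 encoding steps:
Dictionary: {0: ''}
Step 1: w='' (idx 0), next='c' -> output (0, 'c'), add 'c' as idx 1
Step 2: w='' (idx 0), next='a' -> output (0, 'a'), add 'a' as idx 2
Step 3: w='a' (idx 2), next='a' -> output (2, 'a'), add 'aa' as idx 3
Step 4: w='aa' (idx 3), next='c' -> output (3, 'c'), add 'aac' as idx 4
Step 5: w='c' (idx 1), next='a' -> output (1, 'a'), add 'ca' as idx 5
Step 6: w='c' (idx 1), next='c' -> output (1, 'c'), add 'cc' as idx 6
Step 7: w='aa' (idx 3), next='a' -> output (3, 'a'), add 'aaa' as idx 7


Encoded: [(0, 'c'), (0, 'a'), (2, 'a'), (3, 'c'), (1, 'a'), (1, 'c'), (3, 'a')]


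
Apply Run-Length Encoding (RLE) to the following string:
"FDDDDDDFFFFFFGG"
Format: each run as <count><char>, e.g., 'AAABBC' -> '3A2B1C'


Scanning runs left to right:
  i=0: run of 'F' x 1 -> '1F'
  i=1: run of 'D' x 6 -> '6D'
  i=7: run of 'F' x 6 -> '6F'
  i=13: run of 'G' x 2 -> '2G'

RLE = 1F6D6F2G


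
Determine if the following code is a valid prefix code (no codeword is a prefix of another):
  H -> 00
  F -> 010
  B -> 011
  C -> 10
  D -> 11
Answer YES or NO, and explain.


Checking each pair (does one codeword prefix another?):
  H='00' vs F='010': no prefix
  H='00' vs B='011': no prefix
  H='00' vs C='10': no prefix
  H='00' vs D='11': no prefix
  F='010' vs H='00': no prefix
  F='010' vs B='011': no prefix
  F='010' vs C='10': no prefix
  F='010' vs D='11': no prefix
  B='011' vs H='00': no prefix
  B='011' vs F='010': no prefix
  B='011' vs C='10': no prefix
  B='011' vs D='11': no prefix
  C='10' vs H='00': no prefix
  C='10' vs F='010': no prefix
  C='10' vs B='011': no prefix
  C='10' vs D='11': no prefix
  D='11' vs H='00': no prefix
  D='11' vs F='010': no prefix
  D='11' vs B='011': no prefix
  D='11' vs C='10': no prefix
No violation found over all pairs.

YES -- this is a valid prefix code. No codeword is a prefix of any other codeword.


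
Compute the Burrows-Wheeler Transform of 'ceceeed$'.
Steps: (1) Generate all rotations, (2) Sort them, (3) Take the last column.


Rotations (sorted):
  0: $ceceeed -> last char: d
  1: ceceeed$ -> last char: $
  2: ceeed$ce -> last char: e
  3: d$ceceee -> last char: e
  4: eceeed$c -> last char: c
  5: ed$cecee -> last char: e
  6: eed$cece -> last char: e
  7: eeed$cec -> last char: c


BWT = d$eeceec


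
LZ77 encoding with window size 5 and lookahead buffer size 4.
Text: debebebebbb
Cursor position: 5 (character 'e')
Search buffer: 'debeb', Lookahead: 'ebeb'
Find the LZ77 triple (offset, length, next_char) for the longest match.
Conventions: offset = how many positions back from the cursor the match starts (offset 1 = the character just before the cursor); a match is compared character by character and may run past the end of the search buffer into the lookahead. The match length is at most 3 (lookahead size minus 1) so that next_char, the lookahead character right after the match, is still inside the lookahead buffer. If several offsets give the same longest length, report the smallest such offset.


Try each offset into the search buffer:
  offset=1 (pos 4, char 'b'): match length 0
  offset=2 (pos 3, char 'e'): match length 3
  offset=3 (pos 2, char 'b'): match length 0
  offset=4 (pos 1, char 'e'): match length 3
  offset=5 (pos 0, char 'd'): match length 0
Longest match has length 3, found at offsets 2, 4; take the smallest, offset 2.
next_char = character at position 5 + 3 = 8 -> 'b'

Best match: offset=2, length=3 (matching 'ebe' starting at position 3)
LZ77 triple: (2, 3, 'b')


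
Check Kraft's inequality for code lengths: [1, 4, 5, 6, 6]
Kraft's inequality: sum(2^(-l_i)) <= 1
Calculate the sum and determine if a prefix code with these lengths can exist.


Sum = 2^(-1) + 2^(-4) + 2^(-5) + 2^(-6) + 2^(-6)
    = 0.5 + 0.0625 + 0.03125 + 0.015625 + 0.015625
    = 40/64 = 0.625
Since 0.625 <= 1, Kraft's inequality IS satisfied.
A prefix code with these lengths CAN exist.

Kraft sum = 0.625. Satisfied.


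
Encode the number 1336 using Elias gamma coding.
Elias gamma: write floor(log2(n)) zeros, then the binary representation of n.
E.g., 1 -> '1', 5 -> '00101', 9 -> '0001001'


num_bits = floor(log2(1336)) + 1 = 11
leading_zeros = num_bits - 1 = 10
binary(1336) = 10100111000

Elias gamma(1336) = '0000000000' + '10100111000' = 000000000010100111000 (21 bits)


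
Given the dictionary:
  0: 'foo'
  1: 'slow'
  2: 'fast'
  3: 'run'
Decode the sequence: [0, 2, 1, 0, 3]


Look up each index in the dictionary:
  0 -> 'foo'
  2 -> 'fast'
  1 -> 'slow'
  0 -> 'foo'
  3 -> 'run'

Decoded: "foo fast slow foo run"


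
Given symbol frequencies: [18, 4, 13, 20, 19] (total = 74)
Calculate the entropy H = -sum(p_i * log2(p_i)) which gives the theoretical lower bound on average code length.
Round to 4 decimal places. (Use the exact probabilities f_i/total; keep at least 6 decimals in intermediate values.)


Per-symbol terms -p_i * log2(p_i) with p_i = f_i/74:
  p = 18/74 = 0.243243: log2(p) = -2.039528, -p*log2(p) = 0.496101
  p = 4/74 = 0.054054: log2(p) = -4.209453, -p*log2(p) = 0.227538
  p = 13/74 = 0.175676: log2(p) = -2.509014, -p*log2(p) = 0.440773
  p = 20/74 = 0.270270: log2(p) = -1.887525, -p*log2(p) = 0.510142
  p = 19/74 = 0.256757: log2(p) = -1.961526, -p*log2(p) = 0.503635
H = 0.496101 + 0.227538 + 0.440773 + 0.510142 + 0.503635 = 2.178189

H = 2.1782 bits/symbol


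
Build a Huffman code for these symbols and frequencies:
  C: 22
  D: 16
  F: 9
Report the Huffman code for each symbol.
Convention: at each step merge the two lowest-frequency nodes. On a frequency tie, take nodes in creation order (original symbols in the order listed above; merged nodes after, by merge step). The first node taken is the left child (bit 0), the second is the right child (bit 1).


Huffman tree construction:
Step 1: Merge F(9) + D(16) = 25
Step 2: Merge C(22) + (F+D)(25) = 47
Read each symbol's code off the tree from the root (left child = 0, right child = 1).

Codes:
  C: 0 (length 1)
  D: 11 (length 2)
  F: 10 (length 2)
Average code length: 72/47 = 1.5319 bits/symbol


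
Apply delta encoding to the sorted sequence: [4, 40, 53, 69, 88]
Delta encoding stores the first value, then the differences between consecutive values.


First value: 4
Deltas:
  40 - 4 = 36
  53 - 40 = 13
  69 - 53 = 16
  88 - 69 = 19


Delta encoded: [4, 36, 13, 16, 19]


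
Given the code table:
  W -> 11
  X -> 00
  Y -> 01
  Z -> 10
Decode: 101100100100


Decoding:
10 -> Z
11 -> W
00 -> X
10 -> Z
01 -> Y
00 -> X


Result: ZWXZYX


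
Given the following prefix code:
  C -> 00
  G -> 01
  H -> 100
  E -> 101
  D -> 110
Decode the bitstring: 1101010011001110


Decoding step by step:
Bits 110 -> D
Bits 101 -> E
Bits 00 -> C
Bits 110 -> D
Bits 01 -> G
Bits 110 -> D


Decoded message: DECDGD


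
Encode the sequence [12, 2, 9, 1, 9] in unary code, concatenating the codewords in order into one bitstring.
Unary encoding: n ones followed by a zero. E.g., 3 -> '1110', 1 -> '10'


Encode each number as n ones followed by a terminating 0:
  12 -> 1111111111110 (13 bits)
  2 -> 110 (3 bits)
  9 -> 1111111110 (10 bits)
  1 -> 10 (2 bits)
  9 -> 1111111110 (10 bits)
Total length = 13 + 3 + 10 + 2 + 10 = 38 bits.

Unary([12, 2, 9, 1, 9]) = 11111111111101101111111110101111111110 (38 bits)


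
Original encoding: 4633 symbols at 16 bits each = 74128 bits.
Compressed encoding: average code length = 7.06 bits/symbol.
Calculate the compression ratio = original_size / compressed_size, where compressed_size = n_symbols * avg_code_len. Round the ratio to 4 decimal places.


original_size = n_symbols * orig_bits = 4633 * 16 = 74128 bits
compressed_size = n_symbols * avg_code_len = 4633 * 7.06 = 32708.98 bits
ratio = original_size / compressed_size = 74128 / 32708.98 = 2.2663

Compression ratio = 2.2663


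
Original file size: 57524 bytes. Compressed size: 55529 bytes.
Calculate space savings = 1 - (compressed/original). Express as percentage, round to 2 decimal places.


ratio = compressed/original = 55529/57524 = 0.965319
savings = 1 - ratio = 1 - 0.965319 = 0.034681
as a percentage: 0.034681 * 100 = 3.47%

Space savings = 1 - 55529/57524 = 3.47%


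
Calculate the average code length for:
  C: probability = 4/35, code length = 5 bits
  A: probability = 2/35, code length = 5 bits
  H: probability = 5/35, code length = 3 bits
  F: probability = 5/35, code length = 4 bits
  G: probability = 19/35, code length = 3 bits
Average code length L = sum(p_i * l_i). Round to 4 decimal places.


Weighted contributions p_i * l_i:
  C: (4/35) * 5 = 20/35
  A: (2/35) * 5 = 10/35
  H: (5/35) * 3 = 15/35
  F: (5/35) * 4 = 20/35
  G: (19/35) * 3 = 57/35
Sum = (20 + 10 + 15 + 20 + 57)/35 = 122/35

L = 122/35 = 3.4857 bits/symbol


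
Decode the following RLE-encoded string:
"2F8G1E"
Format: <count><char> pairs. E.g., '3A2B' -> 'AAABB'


Expanding each <count><char> pair:
  2F -> 'FF'
  8G -> 'GGGGGGGG'
  1E -> 'E'

Decoded = FFGGGGGGGGE


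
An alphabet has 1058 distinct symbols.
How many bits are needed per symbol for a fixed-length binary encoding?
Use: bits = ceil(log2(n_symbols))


log2(1058) = 10.0471
Bracket: 2^10 = 1024 < 1058 <= 2^11 = 2048
So ceil(log2(1058)) = 11

bits = ceil(log2(1058)) = ceil(10.0471) = 11 bits


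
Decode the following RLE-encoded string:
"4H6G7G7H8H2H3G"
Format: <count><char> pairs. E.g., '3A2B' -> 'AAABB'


Expanding each <count><char> pair:
  4H -> 'HHHH'
  6G -> 'GGGGGG'
  7G -> 'GGGGGGG'
  7H -> 'HHHHHHH'
  8H -> 'HHHHHHHH'
  2H -> 'HH'
  3G -> 'GGG'

Decoded = HHHHGGGGGGGGGGGGGHHHHHHHHHHHHHHHHHGGG


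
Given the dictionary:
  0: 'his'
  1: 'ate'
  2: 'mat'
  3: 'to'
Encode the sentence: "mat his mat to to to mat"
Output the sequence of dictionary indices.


Look up each word in the dictionary:
  'mat' -> 2
  'his' -> 0
  'mat' -> 2
  'to' -> 3
  'to' -> 3
  'to' -> 3
  'mat' -> 2

Encoded: [2, 0, 2, 3, 3, 3, 2]


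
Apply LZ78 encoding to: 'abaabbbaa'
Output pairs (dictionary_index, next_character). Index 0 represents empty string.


LZ78 encoding steps:
Dictionary: {0: ''}
Step 1: w='' (idx 0), next='a' -> output (0, 'a'), add 'a' as idx 1
Step 2: w='' (idx 0), next='b' -> output (0, 'b'), add 'b' as idx 2
Step 3: w='a' (idx 1), next='a' -> output (1, 'a'), add 'aa' as idx 3
Step 4: w='b' (idx 2), next='b' -> output (2, 'b'), add 'bb' as idx 4
Step 5: w='b' (idx 2), next='a' -> output (2, 'a'), add 'ba' as idx 5
Step 6: w='a' (idx 1), end of input -> output (1, '')


Encoded: [(0, 'a'), (0, 'b'), (1, 'a'), (2, 'b'), (2, 'a'), (1, '')]


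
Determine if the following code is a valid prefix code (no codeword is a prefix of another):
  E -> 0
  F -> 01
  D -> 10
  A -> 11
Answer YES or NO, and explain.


Checking each pair (does one codeword prefix another?):
  E='0' vs F='01': prefix -- VIOLATION

NO -- this is NOT a valid prefix code. E (0) is a prefix of F (01).


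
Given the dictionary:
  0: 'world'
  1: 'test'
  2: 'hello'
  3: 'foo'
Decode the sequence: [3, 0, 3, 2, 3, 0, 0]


Look up each index in the dictionary:
  3 -> 'foo'
  0 -> 'world'
  3 -> 'foo'
  2 -> 'hello'
  3 -> 'foo'
  0 -> 'world'
  0 -> 'world'

Decoded: "foo world foo hello foo world world"


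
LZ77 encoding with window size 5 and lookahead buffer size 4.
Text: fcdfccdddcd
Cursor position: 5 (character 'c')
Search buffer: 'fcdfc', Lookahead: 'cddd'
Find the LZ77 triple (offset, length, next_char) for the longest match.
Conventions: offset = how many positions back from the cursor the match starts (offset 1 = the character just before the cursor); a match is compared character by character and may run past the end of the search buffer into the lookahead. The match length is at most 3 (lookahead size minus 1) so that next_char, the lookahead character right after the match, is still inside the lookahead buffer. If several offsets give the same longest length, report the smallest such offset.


Try each offset into the search buffer:
  offset=1 (pos 4, char 'c'): match length 1
  offset=2 (pos 3, char 'f'): match length 0
  offset=3 (pos 2, char 'd'): match length 0
  offset=4 (pos 1, char 'c'): match length 2
  offset=5 (pos 0, char 'f'): match length 0
Longest match has length 2 at offset 4.
next_char = character at position 5 + 2 = 7 -> 'd'

Best match: offset=4, length=2 (matching 'cd' starting at position 1)
LZ77 triple: (4, 2, 'd')


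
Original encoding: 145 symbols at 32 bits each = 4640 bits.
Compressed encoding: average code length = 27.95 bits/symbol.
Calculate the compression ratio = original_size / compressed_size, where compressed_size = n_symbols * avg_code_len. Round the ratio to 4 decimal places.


original_size = n_symbols * orig_bits = 145 * 32 = 4640 bits
compressed_size = n_symbols * avg_code_len = 145 * 27.95 = 4052.75 bits
ratio = original_size / compressed_size = 4640 / 4052.75 = 1.1449

Compression ratio = 1.1449


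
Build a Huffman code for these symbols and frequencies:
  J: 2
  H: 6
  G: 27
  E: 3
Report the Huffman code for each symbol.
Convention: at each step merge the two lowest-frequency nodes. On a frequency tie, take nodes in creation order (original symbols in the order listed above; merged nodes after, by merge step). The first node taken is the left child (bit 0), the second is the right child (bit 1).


Huffman tree construction:
Step 1: Merge J(2) + E(3) = 5
Step 2: Merge (J+E)(5) + H(6) = 11
Step 3: Merge ((J+E)+H)(11) + G(27) = 38
Read each symbol's code off the tree from the root (left child = 0, right child = 1).

Codes:
  J: 000 (length 3)
  H: 01 (length 2)
  G: 1 (length 1)
  E: 001 (length 3)
Average code length: 54/38 = 1.4211 bits/symbol


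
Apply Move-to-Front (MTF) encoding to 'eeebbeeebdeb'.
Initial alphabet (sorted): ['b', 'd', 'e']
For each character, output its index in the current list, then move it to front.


MTF encoding:
'e': index 2 in ['b', 'd', 'e'] -> ['e', 'b', 'd']
'e': index 0 in ['e', 'b', 'd'] -> ['e', 'b', 'd']
'e': index 0 in ['e', 'b', 'd'] -> ['e', 'b', 'd']
'b': index 1 in ['e', 'b', 'd'] -> ['b', 'e', 'd']
'b': index 0 in ['b', 'e', 'd'] -> ['b', 'e', 'd']
'e': index 1 in ['b', 'e', 'd'] -> ['e', 'b', 'd']
'e': index 0 in ['e', 'b', 'd'] -> ['e', 'b', 'd']
'e': index 0 in ['e', 'b', 'd'] -> ['e', 'b', 'd']
'b': index 1 in ['e', 'b', 'd'] -> ['b', 'e', 'd']
'd': index 2 in ['b', 'e', 'd'] -> ['d', 'b', 'e']
'e': index 2 in ['d', 'b', 'e'] -> ['e', 'd', 'b']
'b': index 2 in ['e', 'd', 'b'] -> ['b', 'e', 'd']


Output: [2, 0, 0, 1, 0, 1, 0, 0, 1, 2, 2, 2]


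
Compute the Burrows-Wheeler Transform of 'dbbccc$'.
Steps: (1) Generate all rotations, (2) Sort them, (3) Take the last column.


Rotations (sorted):
  0: $dbbccc -> last char: c
  1: bbccc$d -> last char: d
  2: bccc$db -> last char: b
  3: c$dbbcc -> last char: c
  4: cc$dbbc -> last char: c
  5: ccc$dbb -> last char: b
  6: dbbccc$ -> last char: $


BWT = cdbccb$


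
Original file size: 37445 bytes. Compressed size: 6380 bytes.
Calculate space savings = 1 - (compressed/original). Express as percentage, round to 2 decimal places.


ratio = compressed/original = 6380/37445 = 0.170383
savings = 1 - ratio = 1 - 0.170383 = 0.829617
as a percentage: 0.829617 * 100 = 82.96%

Space savings = 1 - 6380/37445 = 82.96%


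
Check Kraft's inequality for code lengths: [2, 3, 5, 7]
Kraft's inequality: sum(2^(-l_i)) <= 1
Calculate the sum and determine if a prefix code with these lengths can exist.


Sum = 2^(-2) + 2^(-3) + 2^(-5) + 2^(-7)
    = 0.25 + 0.125 + 0.03125 + 0.0078125
    = 53/128 = 0.4140625
Since 0.4140625 <= 1, Kraft's inequality IS satisfied.
A prefix code with these lengths CAN exist.

Kraft sum = 0.4140625. Satisfied.


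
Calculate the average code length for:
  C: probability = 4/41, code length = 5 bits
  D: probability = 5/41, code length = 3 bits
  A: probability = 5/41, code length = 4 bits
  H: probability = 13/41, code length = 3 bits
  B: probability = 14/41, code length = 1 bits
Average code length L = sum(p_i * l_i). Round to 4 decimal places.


Weighted contributions p_i * l_i:
  C: (4/41) * 5 = 20/41
  D: (5/41) * 3 = 15/41
  A: (5/41) * 4 = 20/41
  H: (13/41) * 3 = 39/41
  B: (14/41) * 1 = 14/41
Sum = (20 + 15 + 20 + 39 + 14)/41 = 108/41

L = 108/41 = 2.6341 bits/symbol


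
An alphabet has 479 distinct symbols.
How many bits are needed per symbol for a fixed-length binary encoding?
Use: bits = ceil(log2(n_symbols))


log2(479) = 8.9039
Bracket: 2^8 = 256 < 479 <= 2^9 = 512
So ceil(log2(479)) = 9

bits = ceil(log2(479)) = ceil(8.9039) = 9 bits


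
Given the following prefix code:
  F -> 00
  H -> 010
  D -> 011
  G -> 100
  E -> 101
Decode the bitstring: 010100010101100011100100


Decoding step by step:
Bits 010 -> H
Bits 100 -> G
Bits 010 -> H
Bits 101 -> E
Bits 100 -> G
Bits 011 -> D
Bits 100 -> G
Bits 100 -> G


Decoded message: HGHEGDGG


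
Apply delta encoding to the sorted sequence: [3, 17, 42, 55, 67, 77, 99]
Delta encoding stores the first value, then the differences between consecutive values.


First value: 3
Deltas:
  17 - 3 = 14
  42 - 17 = 25
  55 - 42 = 13
  67 - 55 = 12
  77 - 67 = 10
  99 - 77 = 22


Delta encoded: [3, 14, 25, 13, 12, 10, 22]


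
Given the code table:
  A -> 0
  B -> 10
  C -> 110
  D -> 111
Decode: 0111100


Decoding:
0 -> A
111 -> D
10 -> B
0 -> A


Result: ADBA


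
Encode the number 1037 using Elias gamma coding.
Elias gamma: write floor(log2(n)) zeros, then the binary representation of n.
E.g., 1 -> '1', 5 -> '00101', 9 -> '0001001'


num_bits = floor(log2(1037)) + 1 = 11
leading_zeros = num_bits - 1 = 10
binary(1037) = 10000001101

Elias gamma(1037) = '0000000000' + '10000001101' = 000000000010000001101 (21 bits)


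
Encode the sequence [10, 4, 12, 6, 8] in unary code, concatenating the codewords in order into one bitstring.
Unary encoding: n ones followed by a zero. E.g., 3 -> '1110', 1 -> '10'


Encode each number as n ones followed by a terminating 0:
  10 -> 11111111110 (11 bits)
  4 -> 11110 (5 bits)
  12 -> 1111111111110 (13 bits)
  6 -> 1111110 (7 bits)
  8 -> 111111110 (9 bits)
Total length = 11 + 5 + 13 + 7 + 9 = 45 bits.

Unary([10, 4, 12, 6, 8]) = 111111111101111011111111111101111110111111110 (45 bits)


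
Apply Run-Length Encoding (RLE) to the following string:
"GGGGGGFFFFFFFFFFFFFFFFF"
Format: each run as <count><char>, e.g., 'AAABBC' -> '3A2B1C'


Scanning runs left to right:
  i=0: run of 'G' x 6 -> '6G'
  i=6: run of 'F' x 17 -> '17F'

RLE = 6G17F


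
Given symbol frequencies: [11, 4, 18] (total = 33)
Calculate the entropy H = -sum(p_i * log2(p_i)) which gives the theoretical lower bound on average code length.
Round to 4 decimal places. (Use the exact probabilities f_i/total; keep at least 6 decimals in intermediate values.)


Per-symbol terms -p_i * log2(p_i) with p_i = f_i/33:
  p = 11/33 = 0.333333: log2(p) = -1.584963, -p*log2(p) = 0.528321
  p = 4/33 = 0.121212: log2(p) = -3.044394, -p*log2(p) = 0.369017
  p = 18/33 = 0.545455: log2(p) = -0.874469, -p*log2(p) = 0.476983
H = 0.528321 + 0.369017 + 0.476983 = 1.374321

H = 1.3743 bits/symbol


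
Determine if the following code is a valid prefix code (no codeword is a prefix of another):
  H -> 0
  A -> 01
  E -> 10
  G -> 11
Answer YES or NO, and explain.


Checking each pair (does one codeword prefix another?):
  H='0' vs A='01': prefix -- VIOLATION

NO -- this is NOT a valid prefix code. H (0) is a prefix of A (01).


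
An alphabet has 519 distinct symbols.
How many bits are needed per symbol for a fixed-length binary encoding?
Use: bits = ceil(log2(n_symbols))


log2(519) = 9.0196
Bracket: 2^9 = 512 < 519 <= 2^10 = 1024
So ceil(log2(519)) = 10

bits = ceil(log2(519)) = ceil(9.0196) = 10 bits


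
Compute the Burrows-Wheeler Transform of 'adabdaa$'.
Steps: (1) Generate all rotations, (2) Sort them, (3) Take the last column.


Rotations (sorted):
  0: $adabdaa -> last char: a
  1: a$adabda -> last char: a
  2: aa$adabd -> last char: d
  3: abdaa$ad -> last char: d
  4: adabdaa$ -> last char: $
  5: bdaa$ada -> last char: a
  6: daa$adab -> last char: b
  7: dabdaa$a -> last char: a


BWT = aadd$aba


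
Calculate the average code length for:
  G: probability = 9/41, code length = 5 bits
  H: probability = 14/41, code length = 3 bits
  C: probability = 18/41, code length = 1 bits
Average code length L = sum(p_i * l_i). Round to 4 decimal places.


Weighted contributions p_i * l_i:
  G: (9/41) * 5 = 45/41
  H: (14/41) * 3 = 42/41
  C: (18/41) * 1 = 18/41
Sum = (45 + 42 + 18)/41 = 105/41

L = 105/41 = 2.5610 bits/symbol


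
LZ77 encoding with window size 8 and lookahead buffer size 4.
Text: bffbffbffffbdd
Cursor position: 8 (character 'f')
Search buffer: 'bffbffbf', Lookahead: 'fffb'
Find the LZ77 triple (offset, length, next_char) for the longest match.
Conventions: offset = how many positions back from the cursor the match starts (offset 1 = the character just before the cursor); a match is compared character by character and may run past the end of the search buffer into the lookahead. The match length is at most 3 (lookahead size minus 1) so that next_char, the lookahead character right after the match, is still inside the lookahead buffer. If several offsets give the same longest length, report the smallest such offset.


Try each offset into the search buffer:
  offset=1 (pos 7, char 'f'): match length 3
  offset=2 (pos 6, char 'b'): match length 0
  offset=3 (pos 5, char 'f'): match length 1
  offset=4 (pos 4, char 'f'): match length 2
  offset=5 (pos 3, char 'b'): match length 0
  offset=6 (pos 2, char 'f'): match length 1
  offset=7 (pos 1, char 'f'): match length 2
  offset=8 (pos 0, char 'b'): match length 0
Longest match has length 3 at offset 1.
next_char = character at position 8 + 3 = 11 -> 'b'

Best match: offset=1, length=3 (matching 'fff' starting at position 7)
LZ77 triple: (1, 3, 'b')


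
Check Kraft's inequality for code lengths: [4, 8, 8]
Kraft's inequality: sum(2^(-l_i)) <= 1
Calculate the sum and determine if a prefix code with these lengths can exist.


Sum = 2^(-4) + 2^(-8) + 2^(-8)
    = 0.0625 + 0.00390625 + 0.00390625
    = 18/256 = 0.0703125
Since 0.0703125 <= 1, Kraft's inequality IS satisfied.
A prefix code with these lengths CAN exist.

Kraft sum = 0.0703125. Satisfied.


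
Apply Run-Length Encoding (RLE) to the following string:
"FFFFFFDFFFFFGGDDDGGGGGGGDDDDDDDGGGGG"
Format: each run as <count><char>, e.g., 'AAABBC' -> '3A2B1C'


Scanning runs left to right:
  i=0: run of 'F' x 6 -> '6F'
  i=6: run of 'D' x 1 -> '1D'
  i=7: run of 'F' x 5 -> '5F'
  i=12: run of 'G' x 2 -> '2G'
  i=14: run of 'D' x 3 -> '3D'
  i=17: run of 'G' x 7 -> '7G'
  i=24: run of 'D' x 7 -> '7D'
  i=31: run of 'G' x 5 -> '5G'

RLE = 6F1D5F2G3D7G7D5G


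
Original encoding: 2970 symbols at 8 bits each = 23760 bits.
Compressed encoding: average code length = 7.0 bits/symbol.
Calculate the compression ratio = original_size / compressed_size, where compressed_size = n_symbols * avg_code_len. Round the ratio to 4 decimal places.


original_size = n_symbols * orig_bits = 2970 * 8 = 23760 bits
compressed_size = n_symbols * avg_code_len = 2970 * 7.0 = 20790.0 bits
ratio = original_size / compressed_size = 23760 / 20790.0 = 1.1429

Compression ratio = 1.1429


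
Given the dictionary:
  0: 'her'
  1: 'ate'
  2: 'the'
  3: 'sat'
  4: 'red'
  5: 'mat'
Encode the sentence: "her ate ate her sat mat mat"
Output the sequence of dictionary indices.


Look up each word in the dictionary:
  'her' -> 0
  'ate' -> 1
  'ate' -> 1
  'her' -> 0
  'sat' -> 3
  'mat' -> 5
  'mat' -> 5

Encoded: [0, 1, 1, 0, 3, 5, 5]


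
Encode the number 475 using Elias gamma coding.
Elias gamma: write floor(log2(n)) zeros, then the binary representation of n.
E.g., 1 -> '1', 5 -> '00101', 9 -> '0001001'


num_bits = floor(log2(475)) + 1 = 9
leading_zeros = num_bits - 1 = 8
binary(475) = 111011011

Elias gamma(475) = '00000000' + '111011011' = 00000000111011011 (17 bits)


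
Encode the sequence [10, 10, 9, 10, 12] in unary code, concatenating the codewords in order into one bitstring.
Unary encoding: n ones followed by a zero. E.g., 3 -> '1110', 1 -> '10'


Encode each number as n ones followed by a terminating 0:
  10 -> 11111111110 (11 bits)
  10 -> 11111111110 (11 bits)
  9 -> 1111111110 (10 bits)
  10 -> 11111111110 (11 bits)
  12 -> 1111111111110 (13 bits)
Total length = 11 + 11 + 10 + 11 + 13 = 56 bits.

Unary([10, 10, 9, 10, 12]) = 11111111110111111111101111111110111111111101111111111110 (56 bits)


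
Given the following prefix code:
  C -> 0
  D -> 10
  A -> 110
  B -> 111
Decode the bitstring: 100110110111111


Decoding step by step:
Bits 10 -> D
Bits 0 -> C
Bits 110 -> A
Bits 110 -> A
Bits 111 -> B
Bits 111 -> B


Decoded message: DCAABB


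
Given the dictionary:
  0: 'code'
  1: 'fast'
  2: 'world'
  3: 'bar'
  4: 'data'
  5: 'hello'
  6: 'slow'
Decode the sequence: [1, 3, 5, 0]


Look up each index in the dictionary:
  1 -> 'fast'
  3 -> 'bar'
  5 -> 'hello'
  0 -> 'code'

Decoded: "fast bar hello code"


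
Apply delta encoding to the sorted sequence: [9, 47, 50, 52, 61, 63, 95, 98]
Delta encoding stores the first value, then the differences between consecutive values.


First value: 9
Deltas:
  47 - 9 = 38
  50 - 47 = 3
  52 - 50 = 2
  61 - 52 = 9
  63 - 61 = 2
  95 - 63 = 32
  98 - 95 = 3


Delta encoded: [9, 38, 3, 2, 9, 2, 32, 3]


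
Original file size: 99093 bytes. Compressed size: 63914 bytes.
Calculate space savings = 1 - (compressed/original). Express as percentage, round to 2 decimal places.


ratio = compressed/original = 63914/99093 = 0.64499
savings = 1 - ratio = 1 - 0.64499 = 0.35501
as a percentage: 0.35501 * 100 = 35.5%

Space savings = 1 - 63914/99093 = 35.5%


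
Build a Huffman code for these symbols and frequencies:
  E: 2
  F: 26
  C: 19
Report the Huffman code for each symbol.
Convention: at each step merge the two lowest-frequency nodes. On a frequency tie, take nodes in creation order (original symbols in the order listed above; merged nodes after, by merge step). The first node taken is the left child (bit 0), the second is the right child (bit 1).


Huffman tree construction:
Step 1: Merge E(2) + C(19) = 21
Step 2: Merge (E+C)(21) + F(26) = 47
Read each symbol's code off the tree from the root (left child = 0, right child = 1).

Codes:
  E: 00 (length 2)
  F: 1 (length 1)
  C: 01 (length 2)
Average code length: 68/47 = 1.4468 bits/symbol


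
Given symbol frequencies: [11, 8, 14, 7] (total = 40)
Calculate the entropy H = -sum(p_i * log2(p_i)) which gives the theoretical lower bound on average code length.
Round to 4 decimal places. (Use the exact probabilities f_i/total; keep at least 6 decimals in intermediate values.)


Per-symbol terms -p_i * log2(p_i) with p_i = f_i/40:
  p = 11/40 = 0.275000: log2(p) = -1.862496, -p*log2(p) = 0.512187
  p = 8/40 = 0.200000: log2(p) = -2.321928, -p*log2(p) = 0.464386
  p = 14/40 = 0.350000: log2(p) = -1.514573, -p*log2(p) = 0.530101
  p = 7/40 = 0.175000: log2(p) = -2.514573, -p*log2(p) = 0.440050
H = 0.512187 + 0.464386 + 0.530101 + 0.440050 = 1.946724

H = 1.9467 bits/symbol


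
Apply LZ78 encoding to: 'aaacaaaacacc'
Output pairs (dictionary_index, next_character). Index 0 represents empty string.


LZ78 encoding steps:
Dictionary: {0: ''}
Step 1: w='' (idx 0), next='a' -> output (0, 'a'), add 'a' as idx 1
Step 2: w='a' (idx 1), next='a' -> output (1, 'a'), add 'aa' as idx 2
Step 3: w='' (idx 0), next='c' -> output (0, 'c'), add 'c' as idx 3
Step 4: w='aa' (idx 2), next='a' -> output (2, 'a'), add 'aaa' as idx 4
Step 5: w='a' (idx 1), next='c' -> output (1, 'c'), add 'ac' as idx 5
Step 6: w='ac' (idx 5), next='c' -> output (5, 'c'), add 'acc' as idx 6


Encoded: [(0, 'a'), (1, 'a'), (0, 'c'), (2, 'a'), (1, 'c'), (5, 'c')]


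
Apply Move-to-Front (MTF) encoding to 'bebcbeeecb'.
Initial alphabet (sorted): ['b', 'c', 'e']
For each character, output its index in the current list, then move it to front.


MTF encoding:
'b': index 0 in ['b', 'c', 'e'] -> ['b', 'c', 'e']
'e': index 2 in ['b', 'c', 'e'] -> ['e', 'b', 'c']
'b': index 1 in ['e', 'b', 'c'] -> ['b', 'e', 'c']
'c': index 2 in ['b', 'e', 'c'] -> ['c', 'b', 'e']
'b': index 1 in ['c', 'b', 'e'] -> ['b', 'c', 'e']
'e': index 2 in ['b', 'c', 'e'] -> ['e', 'b', 'c']
'e': index 0 in ['e', 'b', 'c'] -> ['e', 'b', 'c']
'e': index 0 in ['e', 'b', 'c'] -> ['e', 'b', 'c']
'c': index 2 in ['e', 'b', 'c'] -> ['c', 'e', 'b']
'b': index 2 in ['c', 'e', 'b'] -> ['b', 'c', 'e']


Output: [0, 2, 1, 2, 1, 2, 0, 0, 2, 2]


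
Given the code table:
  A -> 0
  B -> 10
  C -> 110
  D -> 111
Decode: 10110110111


Decoding:
10 -> B
110 -> C
110 -> C
111 -> D


Result: BCCD


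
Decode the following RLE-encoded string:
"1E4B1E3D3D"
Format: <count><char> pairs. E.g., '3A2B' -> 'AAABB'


Expanding each <count><char> pair:
  1E -> 'E'
  4B -> 'BBBB'
  1E -> 'E'
  3D -> 'DDD'
  3D -> 'DDD'

Decoded = EBBBBEDDDDDD
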